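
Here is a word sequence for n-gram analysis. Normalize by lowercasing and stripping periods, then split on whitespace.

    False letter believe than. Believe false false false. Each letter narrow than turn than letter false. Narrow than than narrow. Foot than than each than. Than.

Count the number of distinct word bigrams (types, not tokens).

21

26 tokens → 25 bigram windows in total.
Repeated bigrams (each contributes count−1 duplicates):
  than than: 3
  false false: 2
  narrow than: 2
4 duplicate windows → 25 − 4 = 21 distinct.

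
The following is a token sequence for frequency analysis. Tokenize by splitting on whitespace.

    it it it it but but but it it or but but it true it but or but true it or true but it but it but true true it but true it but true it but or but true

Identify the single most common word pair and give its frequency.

Bigram frequencies (highest first):
  it but: 7
  true it: 5
  but true: 5
  it it: 4
  but it: 4
  but but: 3
  … (7 more, each ≤ 3)

"it but", 7 times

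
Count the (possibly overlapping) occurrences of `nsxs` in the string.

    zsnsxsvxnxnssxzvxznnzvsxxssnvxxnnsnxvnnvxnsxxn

1

Sliding a length-4 window over the 46 characters (43 positions):
  position 3–6: nsxs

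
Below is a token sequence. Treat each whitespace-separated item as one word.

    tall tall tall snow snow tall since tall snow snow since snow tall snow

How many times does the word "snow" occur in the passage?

Scanning the 14 tokens for "snow":
  position 4: snow
  position 5: snow
  position 9: snow
  position 10: snow
  position 12: snow
  position 14: snow

6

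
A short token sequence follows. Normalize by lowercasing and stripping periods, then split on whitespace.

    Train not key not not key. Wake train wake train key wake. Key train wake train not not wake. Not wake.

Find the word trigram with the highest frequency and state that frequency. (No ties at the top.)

Trigram frequencies (highest first):
  train wake train: 2
  train not key: 1
  not key not: 1
  key not not: 1
  not not key: 1
  not key wake: 1
  … (12 more, each ≤ 1)

"train wake train", 2 times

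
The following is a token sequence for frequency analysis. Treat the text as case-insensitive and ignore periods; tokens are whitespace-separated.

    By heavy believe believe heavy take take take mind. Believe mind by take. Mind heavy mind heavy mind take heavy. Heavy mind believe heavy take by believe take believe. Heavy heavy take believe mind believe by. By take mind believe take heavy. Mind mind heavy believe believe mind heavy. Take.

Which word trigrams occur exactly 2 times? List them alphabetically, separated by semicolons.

Trigram counts meeting the condition (exactly 2 times):
  believe heavy take: 2
  by take mind: 2
  heavy believe believe: 2
  mind heavy mind: 2
  take mind believe: 2

believe heavy take; by take mind; heavy believe believe; mind heavy mind; take mind believe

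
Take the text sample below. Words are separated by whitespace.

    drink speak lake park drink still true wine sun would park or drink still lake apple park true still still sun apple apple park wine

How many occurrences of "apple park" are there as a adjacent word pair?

2

Scanning the 24 overlapping bigram windows for "apple park":
  position 16–17: apple park
  position 23–24: apple park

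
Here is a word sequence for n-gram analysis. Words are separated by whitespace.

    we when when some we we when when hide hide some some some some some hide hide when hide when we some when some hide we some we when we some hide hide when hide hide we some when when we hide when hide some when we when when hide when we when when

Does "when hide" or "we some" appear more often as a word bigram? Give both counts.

"when hide" (5 vs 4)

"when hide": 5 occurrences
"we some": 4 occurrences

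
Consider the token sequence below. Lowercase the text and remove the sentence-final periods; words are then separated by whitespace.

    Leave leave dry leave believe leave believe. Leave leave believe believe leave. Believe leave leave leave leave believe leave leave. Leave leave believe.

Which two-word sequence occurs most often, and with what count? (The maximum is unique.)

Bigram frequencies (highest first):
  leave leave: 8
  leave believe: 6
  believe leave: 5
  leave dry: 1
  dry leave: 1
  believe believe: 1

"leave leave", 8 times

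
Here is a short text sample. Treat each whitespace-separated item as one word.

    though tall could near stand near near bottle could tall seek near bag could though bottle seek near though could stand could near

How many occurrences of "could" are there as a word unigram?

Scanning the 23 tokens for "could":
  position 3: could
  position 9: could
  position 14: could
  position 20: could
  position 22: could

5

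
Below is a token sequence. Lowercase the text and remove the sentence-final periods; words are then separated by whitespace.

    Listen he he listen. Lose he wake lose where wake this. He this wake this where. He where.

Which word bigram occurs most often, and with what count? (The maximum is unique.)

Bigram frequencies (highest first):
  wake this: 2
  listen he: 1
  he he: 1
  he listen: 1
  listen lose: 1
  lose he: 1
  … (10 more, each ≤ 1)

"wake this", 2 times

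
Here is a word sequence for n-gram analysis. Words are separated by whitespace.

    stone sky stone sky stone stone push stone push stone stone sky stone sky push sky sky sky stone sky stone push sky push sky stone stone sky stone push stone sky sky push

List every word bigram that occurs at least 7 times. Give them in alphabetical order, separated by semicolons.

Bigram counts meeting the condition (at least 7 times):
  sky stone: 7
  stone sky: 7

sky stone; stone sky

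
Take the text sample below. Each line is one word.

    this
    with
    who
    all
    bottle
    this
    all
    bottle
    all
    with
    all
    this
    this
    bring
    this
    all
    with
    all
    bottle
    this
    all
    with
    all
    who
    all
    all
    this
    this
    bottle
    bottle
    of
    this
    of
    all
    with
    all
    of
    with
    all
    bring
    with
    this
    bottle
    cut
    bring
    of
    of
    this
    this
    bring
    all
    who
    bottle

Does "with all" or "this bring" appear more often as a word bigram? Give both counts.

"with all" (5 vs 2)

"with all": 5 occurrences
"this bring": 2 occurrences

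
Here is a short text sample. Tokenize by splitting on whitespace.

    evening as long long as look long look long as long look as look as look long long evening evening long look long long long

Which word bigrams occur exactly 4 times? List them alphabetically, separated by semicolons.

Bigram counts meeting the condition (exactly 4 times):
  long long: 4
  look long: 4

long long; look long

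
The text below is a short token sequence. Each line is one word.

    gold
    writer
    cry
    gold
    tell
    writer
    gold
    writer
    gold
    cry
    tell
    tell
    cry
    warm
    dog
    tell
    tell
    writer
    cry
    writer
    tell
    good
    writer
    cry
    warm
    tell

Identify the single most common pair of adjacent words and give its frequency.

Bigram frequencies (highest first):
  writer cry: 3
  gold writer: 2
  tell writer: 2
  writer gold: 2
  tell tell: 2
  cry warm: 2
  … (12 more, each ≤ 1)

"writer cry", 3 times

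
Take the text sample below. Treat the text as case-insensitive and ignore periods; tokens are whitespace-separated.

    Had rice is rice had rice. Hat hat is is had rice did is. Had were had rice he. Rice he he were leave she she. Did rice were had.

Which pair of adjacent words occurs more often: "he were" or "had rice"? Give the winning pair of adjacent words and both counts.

"he were": 1 occurrence
"had rice": 4 occurrences

"had rice" (4 vs 1)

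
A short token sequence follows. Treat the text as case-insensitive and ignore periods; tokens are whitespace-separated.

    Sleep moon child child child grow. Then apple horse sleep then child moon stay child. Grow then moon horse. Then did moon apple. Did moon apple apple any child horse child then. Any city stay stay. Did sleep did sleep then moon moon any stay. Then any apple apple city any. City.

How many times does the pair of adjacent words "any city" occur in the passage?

Scanning the 51 overlapping bigram windows for "any city":
  position 33–34: any city
  position 51–52: any city

2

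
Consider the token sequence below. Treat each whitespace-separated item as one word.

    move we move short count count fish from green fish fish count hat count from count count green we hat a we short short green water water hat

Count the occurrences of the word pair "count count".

2

Scanning the 27 overlapping bigram windows for "count count":
  position 5–6: count count
  position 16–17: count count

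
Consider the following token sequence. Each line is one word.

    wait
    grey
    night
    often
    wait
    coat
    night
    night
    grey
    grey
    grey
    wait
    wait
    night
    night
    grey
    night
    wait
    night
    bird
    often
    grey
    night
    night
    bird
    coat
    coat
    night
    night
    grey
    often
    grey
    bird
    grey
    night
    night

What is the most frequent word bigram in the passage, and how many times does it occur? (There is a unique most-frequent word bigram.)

"night night", 5 times

Bigram frequencies (highest first):
  night night: 5
  grey night: 4
  night grey: 3
  coat night: 2
  grey grey: 2
  wait night: 2
  … (15 more, each ≤ 2)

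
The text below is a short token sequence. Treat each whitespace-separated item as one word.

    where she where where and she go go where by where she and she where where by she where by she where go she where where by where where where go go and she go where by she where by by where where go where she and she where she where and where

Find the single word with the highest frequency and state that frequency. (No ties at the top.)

Unigram frequencies (highest first):
  where: 22
  she: 12
  go: 7
  by: 7
  and: 5

"where", 22 times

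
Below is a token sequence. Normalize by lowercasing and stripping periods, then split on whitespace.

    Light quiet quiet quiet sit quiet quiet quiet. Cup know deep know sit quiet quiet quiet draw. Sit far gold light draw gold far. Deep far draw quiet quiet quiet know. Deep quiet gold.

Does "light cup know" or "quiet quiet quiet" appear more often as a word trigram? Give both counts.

"quiet quiet quiet" (4 vs 0)

"light cup know": 0 occurrences
"quiet quiet quiet": 4 occurrences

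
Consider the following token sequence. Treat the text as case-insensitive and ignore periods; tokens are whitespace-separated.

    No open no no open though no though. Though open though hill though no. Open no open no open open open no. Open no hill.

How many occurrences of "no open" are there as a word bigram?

Scanning the 24 overlapping bigram windows for "no open":
  position 1–2: no open
  position 4–5: no open
  position 14–15: no open
  position 16–17: no open
  position 18–19: no open
  position 22–23: no open

6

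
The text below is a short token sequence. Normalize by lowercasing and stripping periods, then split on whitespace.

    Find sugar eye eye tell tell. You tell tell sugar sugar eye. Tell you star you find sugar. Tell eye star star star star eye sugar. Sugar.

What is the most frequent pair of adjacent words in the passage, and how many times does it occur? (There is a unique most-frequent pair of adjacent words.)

Bigram frequencies (highest first):
  star star: 3
  find sugar: 2
  sugar eye: 2
  eye tell: 2
  tell tell: 2
  tell you: 2
  … (12 more, each ≤ 2)

"star star", 3 times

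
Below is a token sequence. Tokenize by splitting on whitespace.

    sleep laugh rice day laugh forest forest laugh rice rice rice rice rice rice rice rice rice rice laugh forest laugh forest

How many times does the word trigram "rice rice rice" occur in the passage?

Scanning the 20 overlapping trigram windows for "rice rice rice":
  position 9–11: rice rice rice
  position 10–12: rice rice rice
  position 11–13: rice rice rice
  position 12–14: rice rice rice
  position 13–15: rice rice rice
  position 14–16: rice rice rice
  position 15–17: rice rice rice
  position 16–18: rice rice rice

8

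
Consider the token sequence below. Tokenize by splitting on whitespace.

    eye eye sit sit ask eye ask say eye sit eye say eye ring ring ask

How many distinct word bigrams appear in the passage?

16 tokens → 15 bigram windows in total.
Repeated bigrams (each contributes count−1 duplicates):
  eye sit: 2
  say eye: 2
2 duplicate windows → 15 − 2 = 13 distinct.

13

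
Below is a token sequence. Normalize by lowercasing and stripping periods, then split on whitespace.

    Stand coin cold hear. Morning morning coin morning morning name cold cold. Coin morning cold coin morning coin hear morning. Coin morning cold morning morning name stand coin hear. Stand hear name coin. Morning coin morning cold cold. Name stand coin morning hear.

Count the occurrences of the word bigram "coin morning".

Scanning the 42 overlapping bigram windows for "coin morning":
  position 7–8: coin morning
  position 13–14: coin morning
  position 16–17: coin morning
  position 21–22: coin morning
  position 33–34: coin morning
  position 35–36: coin morning
  position 41–42: coin morning

7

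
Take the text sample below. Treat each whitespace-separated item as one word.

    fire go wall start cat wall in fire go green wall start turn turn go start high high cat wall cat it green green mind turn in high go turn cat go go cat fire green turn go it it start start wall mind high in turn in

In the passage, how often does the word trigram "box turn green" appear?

Scanning the 46 overlapping trigram windows for "box turn green":
  (none found)

0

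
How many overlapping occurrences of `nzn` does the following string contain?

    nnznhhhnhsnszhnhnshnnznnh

Sliding a length-3 window over the 25 characters (23 positions):
  position 2–4: nzn
  position 21–23: nzn

2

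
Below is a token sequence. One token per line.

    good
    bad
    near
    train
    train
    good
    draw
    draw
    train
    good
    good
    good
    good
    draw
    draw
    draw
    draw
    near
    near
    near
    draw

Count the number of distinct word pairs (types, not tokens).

12

21 tokens → 20 bigram windows in total.
Repeated bigrams (each contributes count−1 duplicates):
  draw draw: 4
  good good: 3
  good draw: 2
  near near: 2
  train good: 2
8 duplicate windows → 20 − 8 = 12 distinct.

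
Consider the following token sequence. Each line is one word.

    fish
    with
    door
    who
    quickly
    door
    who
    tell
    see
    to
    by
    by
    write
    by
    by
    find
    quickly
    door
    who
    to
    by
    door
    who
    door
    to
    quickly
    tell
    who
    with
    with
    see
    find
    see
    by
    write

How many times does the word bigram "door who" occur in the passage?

Scanning the 34 overlapping bigram windows for "door who":
  position 3–4: door who
  position 6–7: door who
  position 18–19: door who
  position 22–23: door who

4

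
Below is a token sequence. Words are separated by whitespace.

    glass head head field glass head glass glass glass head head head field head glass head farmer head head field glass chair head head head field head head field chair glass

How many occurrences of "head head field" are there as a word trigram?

5

Scanning the 29 overlapping trigram windows for "head head field":
  position 2–4: head head field
  position 11–13: head head field
  position 18–20: head head field
  position 24–26: head head field
  position 27–29: head head field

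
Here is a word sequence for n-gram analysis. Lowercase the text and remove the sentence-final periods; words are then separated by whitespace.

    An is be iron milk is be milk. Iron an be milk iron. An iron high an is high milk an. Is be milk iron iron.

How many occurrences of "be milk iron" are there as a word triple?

3

Scanning the 24 overlapping trigram windows for "be milk iron":
  position 7–9: be milk iron
  position 11–13: be milk iron
  position 23–25: be milk iron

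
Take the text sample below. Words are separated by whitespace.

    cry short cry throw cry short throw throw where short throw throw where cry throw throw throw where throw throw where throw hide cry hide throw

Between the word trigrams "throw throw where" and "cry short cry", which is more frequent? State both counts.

"throw throw where": 4 occurrences
"cry short cry": 1 occurrence

"throw throw where" (4 vs 1)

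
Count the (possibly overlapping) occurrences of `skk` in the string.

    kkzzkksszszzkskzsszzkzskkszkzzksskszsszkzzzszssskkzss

Sliding a length-3 window over the 53 characters (51 positions):
  position 23–25: skk
  position 48–50: skk

2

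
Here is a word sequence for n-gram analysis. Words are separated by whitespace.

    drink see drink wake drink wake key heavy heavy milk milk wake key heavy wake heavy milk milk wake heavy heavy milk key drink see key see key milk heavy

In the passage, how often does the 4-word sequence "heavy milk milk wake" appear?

Scanning the 27 overlapping 4-gram windows for "heavy milk milk wake":
  position 9–12: heavy milk milk wake
  position 16–19: heavy milk milk wake

2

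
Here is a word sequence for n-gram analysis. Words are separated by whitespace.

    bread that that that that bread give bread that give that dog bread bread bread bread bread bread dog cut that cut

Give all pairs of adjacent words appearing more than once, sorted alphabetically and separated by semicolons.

Bigram counts meeting the condition (more than once):
  bread bread: 5
  bread that: 2
  that that: 3

bread bread; bread that; that that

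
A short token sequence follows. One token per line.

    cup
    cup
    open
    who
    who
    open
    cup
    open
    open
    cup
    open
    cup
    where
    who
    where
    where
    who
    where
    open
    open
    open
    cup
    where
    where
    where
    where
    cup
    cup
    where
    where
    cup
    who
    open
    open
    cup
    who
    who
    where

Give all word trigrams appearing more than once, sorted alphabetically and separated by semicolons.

cup where where; open cup open; open cup where; open open cup; where where cup; where where where; where who where

Trigram counts meeting the condition (more than once):
  cup where where: 2
  open cup open: 2
  open cup where: 2
  open open cup: 3
  where where cup: 2
  where where where: 2
  where who where: 2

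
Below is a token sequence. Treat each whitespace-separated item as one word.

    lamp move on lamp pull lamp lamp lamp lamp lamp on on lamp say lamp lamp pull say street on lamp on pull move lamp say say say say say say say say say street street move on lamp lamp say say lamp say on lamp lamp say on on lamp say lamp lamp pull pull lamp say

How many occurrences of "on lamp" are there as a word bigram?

6

Scanning the 57 overlapping bigram windows for "on lamp":
  position 3–4: on lamp
  position 12–13: on lamp
  position 20–21: on lamp
  position 38–39: on lamp
  position 45–46: on lamp
  position 50–51: on lamp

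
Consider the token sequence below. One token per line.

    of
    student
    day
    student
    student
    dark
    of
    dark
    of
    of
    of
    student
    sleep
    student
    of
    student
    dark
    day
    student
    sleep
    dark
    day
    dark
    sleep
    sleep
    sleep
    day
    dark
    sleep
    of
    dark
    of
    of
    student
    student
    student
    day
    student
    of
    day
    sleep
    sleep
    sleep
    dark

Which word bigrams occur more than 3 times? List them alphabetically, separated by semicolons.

of student; sleep sleep

Bigram counts meeting the condition (more than 3 times):
  of student: 4
  sleep sleep: 4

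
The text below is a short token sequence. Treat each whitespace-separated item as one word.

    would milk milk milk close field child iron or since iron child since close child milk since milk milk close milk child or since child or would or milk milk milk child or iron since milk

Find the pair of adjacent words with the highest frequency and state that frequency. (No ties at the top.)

Bigram frequencies (highest first):
  milk milk: 5
  child or: 3
  milk close: 2
  or since: 2
  since milk: 2
  milk child: 2
  … (19 more, each ≤ 1)

"milk milk", 5 times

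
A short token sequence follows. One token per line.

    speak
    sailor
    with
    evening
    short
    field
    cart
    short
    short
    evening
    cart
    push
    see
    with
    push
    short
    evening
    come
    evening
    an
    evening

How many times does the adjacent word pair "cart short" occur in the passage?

1

Scanning the 20 overlapping bigram windows for "cart short":
  position 7–8: cart short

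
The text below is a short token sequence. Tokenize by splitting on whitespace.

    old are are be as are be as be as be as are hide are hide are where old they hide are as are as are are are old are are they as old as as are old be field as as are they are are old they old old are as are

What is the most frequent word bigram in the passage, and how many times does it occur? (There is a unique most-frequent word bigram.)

Bigram frequencies (highest first):
  as are: 7
  are are: 5
  be as: 4
  old are: 3
  hide are: 3
  are as: 3
  … (19 more, each ≤ 3)

"as are", 7 times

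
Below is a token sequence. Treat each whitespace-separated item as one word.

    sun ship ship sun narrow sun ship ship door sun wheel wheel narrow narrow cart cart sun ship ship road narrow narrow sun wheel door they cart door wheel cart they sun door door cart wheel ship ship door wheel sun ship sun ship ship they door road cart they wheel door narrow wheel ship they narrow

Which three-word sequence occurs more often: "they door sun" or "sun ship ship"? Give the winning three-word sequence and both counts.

"sun ship ship" (4 vs 0)

"they door sun": 0 occurrences
"sun ship ship": 4 occurrences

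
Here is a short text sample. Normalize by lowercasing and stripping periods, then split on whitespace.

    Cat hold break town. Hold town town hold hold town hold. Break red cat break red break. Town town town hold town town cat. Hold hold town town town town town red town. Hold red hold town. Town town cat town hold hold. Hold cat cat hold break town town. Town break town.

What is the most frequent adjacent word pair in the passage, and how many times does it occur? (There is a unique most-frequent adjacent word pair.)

Bigram frequencies (highest first):
  town town: 12
  town hold: 6
  hold town: 5
  break town: 4
  hold hold: 4
  cat hold: 3
  … (14 more, each ≤ 3)

"town town", 12 times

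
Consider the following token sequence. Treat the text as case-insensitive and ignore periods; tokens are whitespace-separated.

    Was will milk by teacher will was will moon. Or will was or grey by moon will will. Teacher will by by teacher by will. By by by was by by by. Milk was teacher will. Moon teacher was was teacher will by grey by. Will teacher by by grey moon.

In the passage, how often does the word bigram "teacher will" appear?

Scanning the 50 overlapping bigram windows for "teacher will":
  position 5–6: teacher will
  position 19–20: teacher will
  position 35–36: teacher will
  position 41–42: teacher will

4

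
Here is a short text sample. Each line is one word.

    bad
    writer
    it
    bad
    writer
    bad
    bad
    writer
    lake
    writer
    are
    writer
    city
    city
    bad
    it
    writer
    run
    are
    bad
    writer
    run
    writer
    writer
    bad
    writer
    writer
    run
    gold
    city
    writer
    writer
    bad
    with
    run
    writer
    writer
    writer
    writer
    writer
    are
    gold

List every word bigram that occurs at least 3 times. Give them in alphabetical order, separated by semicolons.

bad writer; writer bad; writer run; writer writer

Bigram counts meeting the condition (at least 3 times):
  bad writer: 5
  writer bad: 3
  writer run: 3
  writer writer: 7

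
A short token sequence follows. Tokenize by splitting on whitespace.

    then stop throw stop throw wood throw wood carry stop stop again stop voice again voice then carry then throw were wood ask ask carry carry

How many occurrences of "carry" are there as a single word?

Scanning the 26 tokens for "carry":
  position 9: carry
  position 18: carry
  position 25: carry
  position 26: carry

4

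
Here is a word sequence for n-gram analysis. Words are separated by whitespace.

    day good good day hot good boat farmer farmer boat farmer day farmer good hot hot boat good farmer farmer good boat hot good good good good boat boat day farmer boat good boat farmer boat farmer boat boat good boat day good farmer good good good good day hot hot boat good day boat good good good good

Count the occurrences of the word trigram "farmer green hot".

Scanning the 57 overlapping trigram windows for "farmer green hot":
  (none found)

0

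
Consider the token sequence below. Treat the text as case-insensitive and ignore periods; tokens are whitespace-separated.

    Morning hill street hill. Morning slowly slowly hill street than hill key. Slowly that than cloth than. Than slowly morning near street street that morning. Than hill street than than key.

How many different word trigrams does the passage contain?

31 tokens → 29 trigram windows in total.
Repeated trigrams (each contributes count−1 duplicates):
  hill street than: 2
1 duplicate windows → 29 − 1 = 28 distinct.

28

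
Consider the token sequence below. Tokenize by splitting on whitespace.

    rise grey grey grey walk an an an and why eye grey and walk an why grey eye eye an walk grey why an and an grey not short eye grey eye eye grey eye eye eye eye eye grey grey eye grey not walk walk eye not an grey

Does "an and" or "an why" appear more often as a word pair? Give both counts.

"an and": 2 occurrences
"an why": 1 occurrence

"an and" (2 vs 1)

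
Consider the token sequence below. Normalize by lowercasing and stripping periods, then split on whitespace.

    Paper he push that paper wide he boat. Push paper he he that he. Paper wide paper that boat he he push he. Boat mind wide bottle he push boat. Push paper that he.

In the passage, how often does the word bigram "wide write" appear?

Scanning the 33 overlapping bigram windows for "wide write":
  (none found)

0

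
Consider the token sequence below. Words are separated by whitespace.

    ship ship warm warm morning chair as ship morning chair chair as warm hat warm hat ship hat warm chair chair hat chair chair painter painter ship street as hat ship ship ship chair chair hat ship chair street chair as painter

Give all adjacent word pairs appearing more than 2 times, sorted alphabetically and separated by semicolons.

chair as; chair chair; hat ship; ship ship

Bigram counts meeting the condition (more than 2 times):
  chair as: 3
  chair chair: 4
  hat ship: 3
  ship ship: 3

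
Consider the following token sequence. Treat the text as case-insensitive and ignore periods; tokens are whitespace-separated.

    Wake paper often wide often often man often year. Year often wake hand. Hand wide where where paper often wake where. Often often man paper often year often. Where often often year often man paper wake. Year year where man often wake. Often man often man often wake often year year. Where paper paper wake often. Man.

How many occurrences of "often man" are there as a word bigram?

Scanning the 56 overlapping bigram windows for "often man":
  position 6–7: often man
  position 23–24: often man
  position 33–34: often man
  position 43–44: often man
  position 45–46: often man
  position 56–57: often man

6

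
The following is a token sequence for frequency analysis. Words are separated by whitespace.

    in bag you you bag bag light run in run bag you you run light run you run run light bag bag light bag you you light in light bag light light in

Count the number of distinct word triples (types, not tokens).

33 tokens → 31 trigram windows in total.
Repeated trigrams (each contributes count−1 duplicates):
  bag you you: 3
  bag bag light: 2
3 duplicate windows → 31 − 3 = 28 distinct.

28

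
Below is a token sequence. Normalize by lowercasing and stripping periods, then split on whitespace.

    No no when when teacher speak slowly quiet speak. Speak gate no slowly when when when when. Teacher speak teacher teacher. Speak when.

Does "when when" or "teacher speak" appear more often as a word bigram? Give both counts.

"when when" (4 vs 3)

"when when": 4 occurrences
"teacher speak": 3 occurrences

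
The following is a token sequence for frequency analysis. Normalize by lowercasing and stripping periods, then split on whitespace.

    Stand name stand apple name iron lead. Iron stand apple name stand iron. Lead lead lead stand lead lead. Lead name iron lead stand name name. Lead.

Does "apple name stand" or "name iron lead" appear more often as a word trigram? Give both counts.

"name iron lead" (2 vs 1)

"apple name stand": 1 occurrence
"name iron lead": 2 occurrences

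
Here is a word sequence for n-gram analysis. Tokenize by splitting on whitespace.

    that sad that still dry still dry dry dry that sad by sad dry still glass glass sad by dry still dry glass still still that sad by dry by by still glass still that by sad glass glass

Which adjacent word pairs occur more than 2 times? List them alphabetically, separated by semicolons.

Bigram counts meeting the condition (more than 2 times):
  dry still: 3
  sad by: 3
  still dry: 3
  that sad: 3

dry still; sad by; still dry; that sad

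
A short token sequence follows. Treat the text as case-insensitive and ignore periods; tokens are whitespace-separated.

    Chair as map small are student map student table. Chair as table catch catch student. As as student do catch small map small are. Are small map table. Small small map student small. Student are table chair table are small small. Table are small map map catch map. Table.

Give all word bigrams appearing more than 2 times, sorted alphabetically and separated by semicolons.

are small; small map

Bigram counts meeting the condition (more than 2 times):
  are small: 3
  small map: 4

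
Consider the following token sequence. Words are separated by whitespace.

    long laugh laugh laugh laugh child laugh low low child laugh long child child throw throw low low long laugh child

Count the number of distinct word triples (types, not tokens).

18

21 tokens → 19 trigram windows in total.
Repeated trigrams (each contributes count−1 duplicates):
  laugh laugh laugh: 2
1 duplicate windows → 19 − 1 = 18 distinct.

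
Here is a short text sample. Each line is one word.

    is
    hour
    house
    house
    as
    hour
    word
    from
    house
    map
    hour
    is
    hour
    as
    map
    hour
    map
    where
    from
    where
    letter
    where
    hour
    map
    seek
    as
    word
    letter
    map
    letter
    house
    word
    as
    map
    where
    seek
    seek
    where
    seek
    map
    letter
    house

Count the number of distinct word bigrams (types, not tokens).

42 tokens → 41 bigram windows in total.
Repeated bigrams (each contributes count−1 duplicates):
  as map: 2
  hour map: 2
  is hour: 2
  letter house: 2
  map hour: 2
  map letter: 2
  map where: 2
  where seek: 2
8 duplicate windows → 41 − 8 = 33 distinct.

33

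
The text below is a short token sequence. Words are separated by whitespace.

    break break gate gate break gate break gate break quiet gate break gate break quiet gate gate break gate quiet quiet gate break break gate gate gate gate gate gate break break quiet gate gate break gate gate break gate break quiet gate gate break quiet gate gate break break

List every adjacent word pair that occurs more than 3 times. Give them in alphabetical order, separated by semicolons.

break break; break gate; break quiet; gate break; gate gate; quiet gate

Bigram counts meeting the condition (more than 3 times):
  break break: 4
  break gate: 8
  break quiet: 5
  gate break: 13
  gate gate: 11
  quiet gate: 6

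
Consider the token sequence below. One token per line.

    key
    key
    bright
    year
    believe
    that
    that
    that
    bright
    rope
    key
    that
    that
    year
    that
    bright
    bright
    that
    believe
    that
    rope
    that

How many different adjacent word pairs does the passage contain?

22 tokens → 21 bigram windows in total.
Repeated bigrams (each contributes count−1 duplicates):
  that that: 3
  believe that: 2
  that bright: 2
4 duplicate windows → 21 − 4 = 17 distinct.

17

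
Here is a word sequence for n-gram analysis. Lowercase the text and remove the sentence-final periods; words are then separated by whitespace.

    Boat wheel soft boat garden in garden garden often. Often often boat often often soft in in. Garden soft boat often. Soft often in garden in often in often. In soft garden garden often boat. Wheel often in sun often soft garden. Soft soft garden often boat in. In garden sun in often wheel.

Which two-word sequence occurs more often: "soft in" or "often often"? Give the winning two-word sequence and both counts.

"often often" (3 vs 1)

"soft in": 1 occurrence
"often often": 3 occurrences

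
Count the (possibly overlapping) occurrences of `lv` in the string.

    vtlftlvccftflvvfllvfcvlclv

4

Sliding a length-2 window over the 26 characters (25 positions):
  position 6–7: lv
  position 13–14: lv
  position 18–19: lv
  position 25–26: lv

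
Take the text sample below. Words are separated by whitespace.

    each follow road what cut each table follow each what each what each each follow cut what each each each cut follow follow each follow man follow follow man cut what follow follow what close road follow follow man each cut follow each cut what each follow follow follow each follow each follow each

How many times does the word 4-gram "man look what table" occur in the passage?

Scanning the 51 overlapping 4-gram windows for "man look what table":
  (none found)

0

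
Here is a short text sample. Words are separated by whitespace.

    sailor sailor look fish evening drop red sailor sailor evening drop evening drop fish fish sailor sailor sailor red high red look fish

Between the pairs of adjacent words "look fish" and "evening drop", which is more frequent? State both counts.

"look fish": 2 occurrences
"evening drop": 3 occurrences

"evening drop" (3 vs 2)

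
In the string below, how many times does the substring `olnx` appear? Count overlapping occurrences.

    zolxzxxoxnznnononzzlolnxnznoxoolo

Sliding a length-4 window over the 33 characters (30 positions):
  position 21–24: olnx

1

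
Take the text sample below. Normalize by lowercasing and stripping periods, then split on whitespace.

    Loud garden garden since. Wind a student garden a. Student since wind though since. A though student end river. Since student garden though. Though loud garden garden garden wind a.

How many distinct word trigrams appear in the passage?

27

30 tokens → 28 trigram windows in total.
Repeated trigrams (each contributes count−1 duplicates):
  loud garden garden: 2
1 duplicate windows → 28 − 1 = 27 distinct.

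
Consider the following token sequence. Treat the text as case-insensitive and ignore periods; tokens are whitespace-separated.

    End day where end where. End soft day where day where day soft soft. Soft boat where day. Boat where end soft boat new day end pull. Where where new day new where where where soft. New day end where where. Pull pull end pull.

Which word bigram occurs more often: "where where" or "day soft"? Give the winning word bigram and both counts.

"where where" (4 vs 1)

"where where": 4 occurrences
"day soft": 1 occurrence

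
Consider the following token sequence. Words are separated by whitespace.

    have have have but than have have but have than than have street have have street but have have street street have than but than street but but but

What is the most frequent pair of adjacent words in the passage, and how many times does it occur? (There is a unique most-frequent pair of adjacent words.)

Bigram frequencies (highest first):
  have have: 5
  have street: 3
  have but: 2
  but than: 2
  than have: 2
  but have: 2
  … (8 more, each ≤ 2)

"have have", 5 times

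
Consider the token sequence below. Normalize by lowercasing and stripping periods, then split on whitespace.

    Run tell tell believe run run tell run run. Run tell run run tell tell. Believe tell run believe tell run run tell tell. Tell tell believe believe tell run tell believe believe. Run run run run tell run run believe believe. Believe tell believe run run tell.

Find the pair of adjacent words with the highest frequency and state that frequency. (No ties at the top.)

"run run", 10 times

Bigram frequencies (highest first):
  run run: 10
  run tell: 8
  tell run: 6
  tell tell: 5
  tell believe: 5
  believe tell: 4
  … (3 more, each ≤ 4)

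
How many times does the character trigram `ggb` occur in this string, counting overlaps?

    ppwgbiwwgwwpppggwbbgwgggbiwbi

1

Sliding a length-3 window over the 29 characters (27 positions):
  position 23–25: ggb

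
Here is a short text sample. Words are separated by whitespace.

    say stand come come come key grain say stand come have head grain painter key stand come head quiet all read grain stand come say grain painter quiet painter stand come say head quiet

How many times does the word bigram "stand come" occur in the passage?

5

Scanning the 33 overlapping bigram windows for "stand come":
  position 2–3: stand come
  position 9–10: stand come
  position 16–17: stand come
  position 23–24: stand come
  position 30–31: stand come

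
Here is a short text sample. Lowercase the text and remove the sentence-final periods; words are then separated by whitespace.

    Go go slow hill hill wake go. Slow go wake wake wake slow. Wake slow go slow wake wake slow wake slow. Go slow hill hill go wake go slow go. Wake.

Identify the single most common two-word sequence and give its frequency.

"go slow", 5 times

Bigram frequencies (highest first):
  go slow: 5
  slow go: 4
  wake slow: 4
  go wake: 3
  wake wake: 3
  slow wake: 3
  … (6 more, each ≤ 2)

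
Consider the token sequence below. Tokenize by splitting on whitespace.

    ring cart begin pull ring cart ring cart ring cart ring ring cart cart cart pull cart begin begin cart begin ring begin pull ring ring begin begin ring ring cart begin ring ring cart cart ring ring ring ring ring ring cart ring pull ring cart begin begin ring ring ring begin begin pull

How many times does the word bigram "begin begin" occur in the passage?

Scanning the 54 overlapping bigram windows for "begin begin":
  position 18–19: begin begin
  position 27–28: begin begin
  position 48–49: begin begin
  position 53–54: begin begin

4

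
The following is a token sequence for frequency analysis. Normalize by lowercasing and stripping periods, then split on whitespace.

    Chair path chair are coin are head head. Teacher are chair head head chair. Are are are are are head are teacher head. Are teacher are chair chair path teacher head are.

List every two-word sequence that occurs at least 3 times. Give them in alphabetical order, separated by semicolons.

Bigram counts meeting the condition (at least 3 times):
  are are: 4
  head are: 3

are are; head are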